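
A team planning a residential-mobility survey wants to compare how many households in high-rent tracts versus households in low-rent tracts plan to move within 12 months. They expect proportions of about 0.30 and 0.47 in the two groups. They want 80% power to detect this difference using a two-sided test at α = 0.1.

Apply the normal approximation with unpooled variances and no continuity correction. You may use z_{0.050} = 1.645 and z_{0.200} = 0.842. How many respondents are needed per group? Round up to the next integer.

n = (z_{α/2} + z_β)² · [p₁(1−p₁) + p₂(1−p₂)] / (p₁ − p₂)²
  = (1.645 + 0.842)² · (0.30·0.70 + 0.47·0.53) / (-0.17)²
  = (2.487)² · (0.2100 + 0.2491) / 0.0289
  = 6.1852 · 0.4591 / 0.0289
  = 98.26
Round up → n = 99 per group.

n = 99 per group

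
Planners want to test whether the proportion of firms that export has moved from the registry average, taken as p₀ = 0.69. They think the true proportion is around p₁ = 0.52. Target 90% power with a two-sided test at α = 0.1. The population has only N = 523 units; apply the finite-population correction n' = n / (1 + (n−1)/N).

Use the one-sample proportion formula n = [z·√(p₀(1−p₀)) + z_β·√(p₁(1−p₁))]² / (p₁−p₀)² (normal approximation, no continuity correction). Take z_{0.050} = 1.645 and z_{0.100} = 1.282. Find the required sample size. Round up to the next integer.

n = [z_{α/2}·√(p₀q₀) + z_β·√(p₁q₁)]² / (p₁ − p₀)²
  = [1.645·√(0.69·0.31) + 1.282·√(0.52·0.48)]² / (-0.17)²
  = [1.645·0.4625 + 1.282·0.4996]² / 0.0289
  = [1.4013]² / 0.0289
  = 67.94
Finite-population correction (N = 523): 67.94 / (1 + (67.94 − 1)/523) = 60.23.
Round up → n = 61.

n = 61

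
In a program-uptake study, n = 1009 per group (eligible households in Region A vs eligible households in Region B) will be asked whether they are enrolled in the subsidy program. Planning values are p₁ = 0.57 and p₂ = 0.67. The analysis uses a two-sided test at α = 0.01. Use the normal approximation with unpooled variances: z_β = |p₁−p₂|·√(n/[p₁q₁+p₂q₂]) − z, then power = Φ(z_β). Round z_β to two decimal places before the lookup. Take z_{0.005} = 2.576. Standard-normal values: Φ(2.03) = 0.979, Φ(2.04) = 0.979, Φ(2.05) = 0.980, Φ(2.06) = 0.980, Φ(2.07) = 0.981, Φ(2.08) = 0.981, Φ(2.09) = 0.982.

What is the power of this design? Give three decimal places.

z_β = |p₁−p₂|·√(n/[p₁q₁+p₂q₂]) − z_{α/2}
    = 0.10 · √(1009/0.4662) − 2.576
    = 0.10 · 46.5221 − 2.576
    = 4.6522 − 2.576 = 2.0762 → 2.08
Power = Φ(2.08) = 0.981.

Power ≈ 0.981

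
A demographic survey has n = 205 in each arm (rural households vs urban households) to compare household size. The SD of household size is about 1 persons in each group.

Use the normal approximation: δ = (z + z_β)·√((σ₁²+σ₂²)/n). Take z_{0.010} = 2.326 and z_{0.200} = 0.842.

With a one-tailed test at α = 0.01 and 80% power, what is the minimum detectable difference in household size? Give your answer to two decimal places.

Minimum detectable difference ≈ 0.31 persons

δ = (z_α + z_β) · √((σ₁²+σ₂²)/n)
  = (2.326 + 0.842) · √(2/205)
  = 3.168 · √0.00976
  = 3.168 · 0.0988
  = 0.3129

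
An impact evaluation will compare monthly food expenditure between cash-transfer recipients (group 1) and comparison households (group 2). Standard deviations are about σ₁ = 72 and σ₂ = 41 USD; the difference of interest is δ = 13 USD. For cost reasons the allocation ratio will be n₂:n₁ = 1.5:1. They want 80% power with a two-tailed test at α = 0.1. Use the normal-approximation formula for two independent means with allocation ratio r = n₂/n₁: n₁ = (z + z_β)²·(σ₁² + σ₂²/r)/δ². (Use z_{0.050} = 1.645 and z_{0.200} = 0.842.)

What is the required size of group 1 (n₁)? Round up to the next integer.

n₁ = (z_{α/2} + z_β)² · (σ₁² + σ₂²/r) / δ²
   = (1.645 + 0.842)² · (72² + 41²/1.5) / 13²
   = 6.1852 · (5184 + 1120.7) / 169
   = 6.1852 · 6304.7 / 169
   = 230.74
Round up → n₁ = 231; n₂ = r·n₁ = 1.5 × 231 = 347.

n₁ = 231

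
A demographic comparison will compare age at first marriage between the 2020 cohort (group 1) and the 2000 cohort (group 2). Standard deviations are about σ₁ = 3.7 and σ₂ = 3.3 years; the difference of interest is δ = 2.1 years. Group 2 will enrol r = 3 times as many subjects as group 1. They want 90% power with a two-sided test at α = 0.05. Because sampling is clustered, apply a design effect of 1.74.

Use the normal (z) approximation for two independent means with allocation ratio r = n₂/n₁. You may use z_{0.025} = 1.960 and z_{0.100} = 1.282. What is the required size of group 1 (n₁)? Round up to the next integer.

n₁ = (z_{α/2} + z_β)² · (σ₁² + σ₂²/r) / δ²
   = (1.960 + 1.282)² · (3.7² + 3.3²/3) / 2.1²
   = 10.5106 · (13.69 + 3.63) / 4.41
   = 10.5106 · 17.32 / 4.41
   = 41.28
Design effect: 1.74 × 41.28 = 71.83.
Round up → n₁ = 72; n₂ = r·n₁ = 3 × 72 = 216.

n₁ = 72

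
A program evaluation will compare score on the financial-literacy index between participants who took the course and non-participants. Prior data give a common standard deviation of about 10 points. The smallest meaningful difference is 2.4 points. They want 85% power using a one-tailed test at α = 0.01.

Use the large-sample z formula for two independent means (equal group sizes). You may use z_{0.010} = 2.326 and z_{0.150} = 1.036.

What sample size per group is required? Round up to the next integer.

n = (z_α + z_β)² · (σ₁² + σ₂²) / δ²
  = (2.326 + 1.036)² · (2·10² = 200) / 2.4²
  = 11.3030 · 200 / 5.76
  = 392.47
Round up → n = 393 per group.

n = 393 per group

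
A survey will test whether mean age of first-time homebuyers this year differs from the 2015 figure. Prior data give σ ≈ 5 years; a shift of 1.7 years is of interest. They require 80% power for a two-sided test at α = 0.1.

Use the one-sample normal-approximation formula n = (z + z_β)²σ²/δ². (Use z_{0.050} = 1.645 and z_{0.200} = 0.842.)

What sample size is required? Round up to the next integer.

n = (z_{α/2} + z_β)² · σ² / δ²
  = (1.645 + 0.842)² · 5² / 1.7²
  = 6.1852 · 25 / 2.89
  = 53.50
Round up → n = 54.

n = 54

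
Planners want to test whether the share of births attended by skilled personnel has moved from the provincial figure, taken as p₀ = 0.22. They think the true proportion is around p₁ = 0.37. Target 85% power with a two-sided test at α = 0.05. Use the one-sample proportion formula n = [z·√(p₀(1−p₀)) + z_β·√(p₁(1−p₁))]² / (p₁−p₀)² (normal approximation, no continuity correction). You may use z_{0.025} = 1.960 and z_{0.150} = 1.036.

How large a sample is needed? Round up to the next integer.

n = 77

n = [z_{α/2}·√(p₀q₀) + z_β·√(p₁q₁)]² / (p₁ − p₀)²
  = [1.960·√(0.22·0.78) + 1.036·√(0.37·0.63)]² / (0.15)²
  = [1.960·0.4142 + 1.036·0.4828]² / 0.0225
  = [1.3121]² / 0.0225
  = 76.52
Round up → n = 77.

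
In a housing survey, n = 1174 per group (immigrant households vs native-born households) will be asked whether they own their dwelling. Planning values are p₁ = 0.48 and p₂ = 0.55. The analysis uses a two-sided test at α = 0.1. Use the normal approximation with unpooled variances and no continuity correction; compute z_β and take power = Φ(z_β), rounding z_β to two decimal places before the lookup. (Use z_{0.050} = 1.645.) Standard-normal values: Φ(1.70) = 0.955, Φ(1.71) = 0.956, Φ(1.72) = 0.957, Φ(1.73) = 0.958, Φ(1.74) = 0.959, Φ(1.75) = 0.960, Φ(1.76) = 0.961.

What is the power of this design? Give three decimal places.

z_β = |p₁−p₂|·√(n/[p₁q₁+p₂q₂]) − z_{α/2}
    = 0.07 · √(1174/0.4971) − 1.645
    = 0.07 · 48.5973 − 1.645
    = 3.4018 − 1.645 = 1.7568 → 1.76
Power = Φ(1.76) = 0.961.

Power ≈ 0.961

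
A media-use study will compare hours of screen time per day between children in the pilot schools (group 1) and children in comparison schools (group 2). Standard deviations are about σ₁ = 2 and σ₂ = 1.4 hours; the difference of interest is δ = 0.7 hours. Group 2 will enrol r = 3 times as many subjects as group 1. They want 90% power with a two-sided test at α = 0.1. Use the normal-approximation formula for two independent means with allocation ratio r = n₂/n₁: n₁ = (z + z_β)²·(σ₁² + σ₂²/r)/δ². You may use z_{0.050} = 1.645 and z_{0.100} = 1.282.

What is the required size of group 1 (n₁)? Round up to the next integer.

n₁ = (z_{α/2} + z_β)² · (σ₁² + σ₂²/r) / δ²
   = (1.645 + 1.282)² · (2² + 1.4²/3) / 0.7²
   = 8.5673 · (4 + 0.65333) / 0.49
   = 8.5673 · 4.6533 / 0.49
   = 81.36
Round up → n₁ = 82; n₂ = r·n₁ = 3 × 82 = 246.

n₁ = 82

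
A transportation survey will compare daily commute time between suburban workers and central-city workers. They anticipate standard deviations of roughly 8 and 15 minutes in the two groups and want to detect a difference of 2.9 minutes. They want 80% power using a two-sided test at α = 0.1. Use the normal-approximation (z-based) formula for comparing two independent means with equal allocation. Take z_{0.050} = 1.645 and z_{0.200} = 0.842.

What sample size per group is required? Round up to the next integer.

n = (z_{α/2} + z_β)² · (σ₁² + σ₂²) / δ²
  = (1.645 + 0.842)² · (8² + 15² = 289) / 2.9²
  = 6.1852 · 289 / 8.41
  = 212.55
Round up → n = 213 per group.

n = 213 per group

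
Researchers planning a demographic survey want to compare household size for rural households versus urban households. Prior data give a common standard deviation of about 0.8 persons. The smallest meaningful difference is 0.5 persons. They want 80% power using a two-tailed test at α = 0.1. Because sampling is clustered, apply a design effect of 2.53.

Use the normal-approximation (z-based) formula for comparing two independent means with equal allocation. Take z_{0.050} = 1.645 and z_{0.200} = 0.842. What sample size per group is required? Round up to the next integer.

n = 81 per group

n = (z_{α/2} + z_β)² · (σ₁² + σ₂²) / δ²
  = (1.645 + 0.842)² · (2·0.8² = 1.28) / 0.5²
  = 6.1852 · 1.28 / 0.25
  = 31.67
Design effect: 2.53 × 31.67 = 80.12.
Round up → n = 81 per group.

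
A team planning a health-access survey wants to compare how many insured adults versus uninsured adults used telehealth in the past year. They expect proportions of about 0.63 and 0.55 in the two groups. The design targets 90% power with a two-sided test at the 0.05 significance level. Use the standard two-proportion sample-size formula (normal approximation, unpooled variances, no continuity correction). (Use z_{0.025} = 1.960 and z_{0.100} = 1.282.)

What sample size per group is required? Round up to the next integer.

n = 790 per group

n = (z_{α/2} + z_β)² · [p₁(1−p₁) + p₂(1−p₂)] / (p₁ − p₂)²
  = (1.960 + 1.282)² · (0.63·0.37 + 0.55·0.45) / (0.08)²
  = (3.242)² · (0.2331 + 0.2475) / 0.0064
  = 10.5106 · 0.4806 / 0.0064
  = 789.28
Round up → n = 790 per group.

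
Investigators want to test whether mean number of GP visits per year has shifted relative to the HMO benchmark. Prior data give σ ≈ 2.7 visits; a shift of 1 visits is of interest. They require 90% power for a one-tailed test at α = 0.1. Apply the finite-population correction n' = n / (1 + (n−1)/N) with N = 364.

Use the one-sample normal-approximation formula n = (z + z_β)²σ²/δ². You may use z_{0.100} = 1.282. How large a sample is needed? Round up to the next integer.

n = (z_α + z_β)² · σ² / δ²
  = (1.282 + 1.282)² · 2.7² / 1²
  = 6.5741 · 7.29 / 1
  = 47.93
Finite-population correction (N = 364): 47.93 / (1 + (47.93 − 1)/364) = 42.45.
Round up → n = 43.

n = 43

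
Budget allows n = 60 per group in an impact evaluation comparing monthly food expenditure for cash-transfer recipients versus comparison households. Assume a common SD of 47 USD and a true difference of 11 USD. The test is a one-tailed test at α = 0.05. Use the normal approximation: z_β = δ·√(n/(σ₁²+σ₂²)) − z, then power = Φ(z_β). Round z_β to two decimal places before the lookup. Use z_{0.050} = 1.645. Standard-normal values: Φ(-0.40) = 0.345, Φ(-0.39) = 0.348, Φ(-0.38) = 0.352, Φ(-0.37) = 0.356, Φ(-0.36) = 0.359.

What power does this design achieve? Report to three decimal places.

Power ≈ 0.359

z_β = δ·√(n/(σ₁²+σ₂²)) − z_α
    = 11 · √(60/4418) − 1.645
    = 11 · 0.11654 − 1.645
    = 1.2819 − 1.645 = -0.3631 → -0.36
Power = Φ(-0.36) = 0.359.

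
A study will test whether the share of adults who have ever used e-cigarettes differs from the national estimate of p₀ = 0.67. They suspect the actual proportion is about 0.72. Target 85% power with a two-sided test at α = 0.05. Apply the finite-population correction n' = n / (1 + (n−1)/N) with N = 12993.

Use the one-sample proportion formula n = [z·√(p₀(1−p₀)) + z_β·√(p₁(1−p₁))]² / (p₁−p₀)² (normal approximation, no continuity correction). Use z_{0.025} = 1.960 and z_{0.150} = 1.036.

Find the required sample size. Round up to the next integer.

n = [z_{α/2}·√(p₀q₀) + z_β·√(p₁q₁)]² / (p₁ − p₀)²
  = [1.960·√(0.67·0.33) + 1.036·√(0.72·0.28)]² / (0.05)²
  = [1.960·0.4702 + 1.036·0.4490]² / 0.0025
  = [1.3868]² / 0.0025
  = 769.26
Finite-population correction (N = 12993): 769.26 / (1 + (769.26 − 1)/12993) = 726.32.
Round up → n = 727.

n = 727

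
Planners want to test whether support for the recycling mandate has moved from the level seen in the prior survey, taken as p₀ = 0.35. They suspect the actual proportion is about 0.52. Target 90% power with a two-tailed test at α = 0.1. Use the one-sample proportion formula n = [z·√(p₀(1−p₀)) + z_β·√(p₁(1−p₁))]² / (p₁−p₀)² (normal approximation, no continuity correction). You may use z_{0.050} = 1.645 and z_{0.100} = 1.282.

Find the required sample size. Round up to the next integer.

n = [z_{α/2}·√(p₀q₀) + z_β·√(p₁q₁)]² / (p₁ − p₀)²
  = [1.645·√(0.35·0.65) + 1.282·√(0.52·0.48)]² / (0.17)²
  = [1.645·0.4770 + 1.282·0.4996]² / 0.0289
  = [1.4251]² / 0.0289
  = 70.27
Round up → n = 71.

n = 71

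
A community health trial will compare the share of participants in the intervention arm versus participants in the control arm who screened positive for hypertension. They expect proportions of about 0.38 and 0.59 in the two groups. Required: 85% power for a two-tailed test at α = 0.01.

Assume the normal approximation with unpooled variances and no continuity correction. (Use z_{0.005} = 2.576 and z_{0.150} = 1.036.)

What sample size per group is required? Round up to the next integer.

n = 142 per group

n = (z_{α/2} + z_β)² · [p₁(1−p₁) + p₂(1−p₂)] / (p₁ − p₂)²
  = (2.576 + 1.036)² · (0.38·0.62 + 0.59·0.41) / (-0.21)²
  = (3.612)² · (0.2356 + 0.2419) / 0.0441
  = 13.0465 · 0.4775 / 0.0441
  = 141.26
Round up → n = 142 per group.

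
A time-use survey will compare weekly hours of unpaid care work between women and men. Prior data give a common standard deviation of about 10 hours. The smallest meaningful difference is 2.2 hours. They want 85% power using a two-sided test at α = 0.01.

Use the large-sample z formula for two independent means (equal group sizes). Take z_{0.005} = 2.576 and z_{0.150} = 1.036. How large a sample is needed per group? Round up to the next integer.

n = 540 per group

n = (z_{α/2} + z_β)² · (σ₁² + σ₂²) / δ²
  = (2.576 + 1.036)² · (2·10² = 200) / 2.2²
  = 13.0465 · 200 / 4.84
  = 539.11
Round up → n = 540 per group.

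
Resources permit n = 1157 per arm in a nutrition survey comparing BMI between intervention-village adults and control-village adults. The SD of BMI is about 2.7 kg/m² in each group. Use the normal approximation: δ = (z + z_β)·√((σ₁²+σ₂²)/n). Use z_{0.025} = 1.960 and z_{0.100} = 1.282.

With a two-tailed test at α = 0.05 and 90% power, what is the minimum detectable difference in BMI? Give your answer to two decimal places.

δ = (z_{α/2} + z_β) · √((σ₁²+σ₂²)/n)
  = (1.960 + 1.282) · √(14.58/1157)
  = 3.242 · √0.0126
  = 3.242 · 0.1123
  = 0.3639

Minimum detectable difference ≈ 0.36 kg/m²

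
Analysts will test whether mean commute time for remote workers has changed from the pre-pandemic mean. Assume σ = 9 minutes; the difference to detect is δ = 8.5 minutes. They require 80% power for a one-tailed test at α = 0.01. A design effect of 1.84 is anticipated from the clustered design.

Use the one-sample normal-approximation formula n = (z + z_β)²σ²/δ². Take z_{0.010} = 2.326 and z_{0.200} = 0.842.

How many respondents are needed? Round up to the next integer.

n = 21

n = (z_α + z_β)² · σ² / δ²
  = (2.326 + 0.842)² · 9² / 8.5²
  = 10.0362 · 81 / 72.25
  = 11.25
Design effect: 1.84 × 11.25 = 20.70.
Round up → n = 21.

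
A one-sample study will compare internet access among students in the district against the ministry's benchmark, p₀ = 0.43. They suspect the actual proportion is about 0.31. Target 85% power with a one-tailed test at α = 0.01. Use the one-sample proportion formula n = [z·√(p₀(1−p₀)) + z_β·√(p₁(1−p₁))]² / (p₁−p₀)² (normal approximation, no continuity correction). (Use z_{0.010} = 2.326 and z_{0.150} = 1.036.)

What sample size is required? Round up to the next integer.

n = [z_α·√(p₀q₀) + z_β·√(p₁q₁)]² / (p₁ − p₀)²
  = [2.326·√(0.43·0.57) + 1.036·√(0.31·0.69)]² / (-0.12)²
  = [2.326·0.4951 + 1.036·0.4625]² / 0.0144
  = [1.6307]² / 0.0144
  = 184.66
Round up → n = 185.

n = 185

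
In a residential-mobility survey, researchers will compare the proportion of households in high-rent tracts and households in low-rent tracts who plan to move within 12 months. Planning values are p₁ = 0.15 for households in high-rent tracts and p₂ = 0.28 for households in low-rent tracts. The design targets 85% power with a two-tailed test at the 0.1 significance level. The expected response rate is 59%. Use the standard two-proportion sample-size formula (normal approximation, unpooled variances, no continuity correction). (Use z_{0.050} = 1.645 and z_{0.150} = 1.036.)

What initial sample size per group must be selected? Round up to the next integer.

n = 238 per group

n = (z_{α/2} + z_β)² · [p₁(1−p₁) + p₂(1−p₂)] / (p₁ − p₂)²
  = (1.645 + 1.036)² · (0.15·0.85 + 0.28·0.72) / (-0.13)²
  = (2.681)² · (0.1275 + 0.2016) / 0.0169
  = 7.1878 · 0.3291 / 0.0169
  = 139.97
Adjust for 59% response: 139.97 / 0.59 = 237.24.
Round up → n = 238 per group.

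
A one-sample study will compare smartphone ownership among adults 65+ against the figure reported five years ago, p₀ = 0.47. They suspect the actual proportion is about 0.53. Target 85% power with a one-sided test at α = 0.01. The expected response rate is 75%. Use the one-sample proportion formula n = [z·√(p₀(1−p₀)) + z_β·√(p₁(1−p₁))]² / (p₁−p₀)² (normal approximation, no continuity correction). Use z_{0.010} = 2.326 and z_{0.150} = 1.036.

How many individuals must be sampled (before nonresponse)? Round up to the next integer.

n = 1043

n = [z_α·√(p₀q₀) + z_β·√(p₁q₁)]² / (p₁ − p₀)²
  = [2.326·√(0.47·0.53) + 1.036·√(0.53·0.47)]² / (0.06)²
  = [2.326·0.4991 + 1.036·0.4991]² / 0.0036
  = [1.6780]² / 0.0036
  = 782.11
Adjust for 75% response: 782.11 / 0.75 = 1042.81.
Round up → n = 1043.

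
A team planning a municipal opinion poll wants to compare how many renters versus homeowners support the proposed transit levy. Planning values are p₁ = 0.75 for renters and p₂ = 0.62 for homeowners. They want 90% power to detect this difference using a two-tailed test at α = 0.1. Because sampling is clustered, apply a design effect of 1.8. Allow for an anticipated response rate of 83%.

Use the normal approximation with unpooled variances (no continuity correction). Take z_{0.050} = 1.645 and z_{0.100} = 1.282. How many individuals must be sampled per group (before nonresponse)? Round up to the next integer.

n = (z_{α/2} + z_β)² · [p₁(1−p₁) + p₂(1−p₂)] / (p₁ − p₂)²
  = (1.645 + 1.282)² · (0.75·0.25 + 0.62·0.38) / (0.13)²
  = (2.927)² · (0.1875 + 0.2356) / 0.0169
  = 8.5673 · 0.4231 / 0.0169
  = 214.49
Design effect: 1.8 × 214.49 = 386.08.
Adjust for 83% response: 386.08 / 0.83 = 465.15.
Round up → n = 466 per group.

n = 466 per group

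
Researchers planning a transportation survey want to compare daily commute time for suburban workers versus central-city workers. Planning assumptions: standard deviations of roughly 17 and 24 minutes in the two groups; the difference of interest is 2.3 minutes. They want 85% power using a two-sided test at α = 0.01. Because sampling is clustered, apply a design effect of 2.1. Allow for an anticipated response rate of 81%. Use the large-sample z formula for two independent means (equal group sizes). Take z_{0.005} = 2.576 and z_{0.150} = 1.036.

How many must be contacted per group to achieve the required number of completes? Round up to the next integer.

n = 5531 per group

n = (z_{α/2} + z_β)² · (σ₁² + σ₂²) / δ²
  = (2.576 + 1.036)² · (17² + 24² = 865) / 2.3²
  = 13.0465 · 865 / 5.29
  = 2133.32
Design effect: 2.1 × 2133.32 = 4479.97.
Adjust for 81% response: 4479.97 / 0.81 = 5530.83.
Round up → n = 5531 per group.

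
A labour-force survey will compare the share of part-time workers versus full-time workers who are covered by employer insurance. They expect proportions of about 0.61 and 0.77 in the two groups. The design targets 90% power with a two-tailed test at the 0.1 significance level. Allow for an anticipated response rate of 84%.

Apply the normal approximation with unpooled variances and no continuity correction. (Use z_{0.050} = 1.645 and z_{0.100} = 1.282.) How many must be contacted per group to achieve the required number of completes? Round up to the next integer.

n = (z_{α/2} + z_β)² · [p₁(1−p₁) + p₂(1−p₂)] / (p₁ − p₂)²
  = (1.645 + 1.282)² · (0.61·0.39 + 0.77·0.23) / (-0.16)²
  = (2.927)² · (0.2379 + 0.1771) / 0.0256
  = 8.5673 · 0.4150 / 0.0256
  = 138.88
Adjust for 84% response: 138.88 / 0.84 = 165.34.
Round up → n = 166 per group.

n = 166 per group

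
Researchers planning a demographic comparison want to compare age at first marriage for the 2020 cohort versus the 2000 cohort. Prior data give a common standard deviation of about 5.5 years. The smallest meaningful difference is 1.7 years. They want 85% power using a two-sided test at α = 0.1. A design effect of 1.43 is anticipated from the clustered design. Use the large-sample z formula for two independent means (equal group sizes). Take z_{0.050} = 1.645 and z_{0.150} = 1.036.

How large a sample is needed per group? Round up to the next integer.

n = (z_{α/2} + z_β)² · (σ₁² + σ₂²) / δ²
  = (1.645 + 1.036)² · (2·5.5² = 60.5) / 1.7²
  = 7.1878 · 60.5 / 2.89
  = 150.47
Design effect: 1.43 × 150.47 = 215.17.
Round up → n = 216 per group.

n = 216 per group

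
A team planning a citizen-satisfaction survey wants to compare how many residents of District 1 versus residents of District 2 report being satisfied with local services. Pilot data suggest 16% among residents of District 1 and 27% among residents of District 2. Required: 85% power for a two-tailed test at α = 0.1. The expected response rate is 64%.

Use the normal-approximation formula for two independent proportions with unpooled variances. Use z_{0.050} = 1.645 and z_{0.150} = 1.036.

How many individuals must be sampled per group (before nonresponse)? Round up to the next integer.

n = 308 per group

n = (z_{α/2} + z_β)² · [p₁(1−p₁) + p₂(1−p₂)] / (p₁ − p₂)²
  = (1.645 + 1.036)² · (0.16·0.84 + 0.27·0.73) / (-0.11)²
  = (2.681)² · (0.1344 + 0.1971) / 0.0121
  = 7.1878 · 0.3315 / 0.0121
  = 196.92
Adjust for 64% response: 196.92 / 0.64 = 307.69.
Round up → n = 308 per group.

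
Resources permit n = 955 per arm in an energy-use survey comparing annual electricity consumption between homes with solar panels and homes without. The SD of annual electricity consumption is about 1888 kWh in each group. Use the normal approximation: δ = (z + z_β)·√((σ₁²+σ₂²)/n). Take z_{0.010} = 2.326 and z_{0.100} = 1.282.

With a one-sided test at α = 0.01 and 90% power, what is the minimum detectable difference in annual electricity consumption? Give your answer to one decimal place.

δ = (z_α + z_β) · √((σ₁²+σ₂²)/n)
  = (2.326 + 1.282) · √(7129088/955)
  = 3.608 · √7465.0
  = 3.608 · 86.4003
  = 311.7323

Minimum detectable difference ≈ 311.7 kWh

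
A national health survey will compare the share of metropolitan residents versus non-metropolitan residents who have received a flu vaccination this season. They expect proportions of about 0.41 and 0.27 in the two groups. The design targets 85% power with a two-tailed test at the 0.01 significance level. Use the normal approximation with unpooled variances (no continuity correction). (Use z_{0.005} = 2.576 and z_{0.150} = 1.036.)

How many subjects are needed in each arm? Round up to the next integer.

n = 293 per group

n = (z_{α/2} + z_β)² · [p₁(1−p₁) + p₂(1−p₂)] / (p₁ − p₂)²
  = (2.576 + 1.036)² · (0.41·0.59 + 0.27·0.73) / (0.14)²
  = (3.612)² · (0.2419 + 0.1971) / 0.0196
  = 13.0465 · 0.4390 / 0.0196
  = 292.22
Round up → n = 293 per group.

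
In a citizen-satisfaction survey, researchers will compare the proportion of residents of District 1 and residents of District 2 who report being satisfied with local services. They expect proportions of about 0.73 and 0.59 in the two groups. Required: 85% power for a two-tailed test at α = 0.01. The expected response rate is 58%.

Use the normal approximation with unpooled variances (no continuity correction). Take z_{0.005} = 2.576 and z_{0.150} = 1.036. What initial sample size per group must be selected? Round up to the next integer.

n = (z_{α/2} + z_β)² · [p₁(1−p₁) + p₂(1−p₂)] / (p₁ − p₂)²
  = (2.576 + 1.036)² · (0.73·0.27 + 0.59·0.41) / (0.14)²
  = (3.612)² · (0.1971 + 0.2419) / 0.0196
  = 13.0465 · 0.4390 / 0.0196
  = 292.22
Adjust for 58% response: 292.22 / 0.58 = 503.82.
Round up → n = 504 per group.

n = 504 per group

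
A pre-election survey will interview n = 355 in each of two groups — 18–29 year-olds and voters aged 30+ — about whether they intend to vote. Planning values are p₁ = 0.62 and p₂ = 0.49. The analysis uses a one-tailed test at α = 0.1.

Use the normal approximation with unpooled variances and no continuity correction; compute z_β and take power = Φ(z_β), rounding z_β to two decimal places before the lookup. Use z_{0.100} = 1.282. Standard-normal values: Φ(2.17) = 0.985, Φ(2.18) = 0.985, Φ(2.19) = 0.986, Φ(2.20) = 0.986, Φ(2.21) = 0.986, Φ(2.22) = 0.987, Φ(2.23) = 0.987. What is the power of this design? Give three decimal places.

z_β = |p₁−p₂|·√(n/[p₁q₁+p₂q₂]) − z_α
    = 0.13 · √(355/0.4855) − 1.282
    = 0.13 · 27.0408 − 1.282
    = 3.5153 − 1.282 = 2.2333 → 2.23
Power = Φ(2.23) = 0.987.

Power ≈ 0.987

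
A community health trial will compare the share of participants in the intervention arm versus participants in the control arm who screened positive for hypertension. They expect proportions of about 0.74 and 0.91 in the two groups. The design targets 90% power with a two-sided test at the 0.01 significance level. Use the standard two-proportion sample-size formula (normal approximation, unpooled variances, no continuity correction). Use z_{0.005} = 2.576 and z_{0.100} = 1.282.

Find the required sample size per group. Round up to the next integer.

n = 142 per group

n = (z_{α/2} + z_β)² · [p₁(1−p₁) + p₂(1−p₂)] / (p₁ − p₂)²
  = (2.576 + 1.282)² · (0.74·0.26 + 0.91·0.09) / (-0.17)²
  = (3.858)² · (0.1924 + 0.0819) / 0.0289
  = 14.8842 · 0.2743 / 0.0289
  = 141.27
Round up → n = 142 per group.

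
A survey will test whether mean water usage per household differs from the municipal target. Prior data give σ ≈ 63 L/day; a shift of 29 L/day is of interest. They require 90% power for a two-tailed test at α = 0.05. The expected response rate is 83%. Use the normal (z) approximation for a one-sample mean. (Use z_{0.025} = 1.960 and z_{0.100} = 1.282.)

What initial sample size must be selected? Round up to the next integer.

n = (z_{α/2} + z_β)² · σ² / δ²
  = (1.960 + 1.282)² · 63² / 29²
  = 10.5106 · 3969 / 841
  = 49.60
Adjust for 83% response: 49.60 / 0.83 = 59.76.
Round up → n = 60.

n = 60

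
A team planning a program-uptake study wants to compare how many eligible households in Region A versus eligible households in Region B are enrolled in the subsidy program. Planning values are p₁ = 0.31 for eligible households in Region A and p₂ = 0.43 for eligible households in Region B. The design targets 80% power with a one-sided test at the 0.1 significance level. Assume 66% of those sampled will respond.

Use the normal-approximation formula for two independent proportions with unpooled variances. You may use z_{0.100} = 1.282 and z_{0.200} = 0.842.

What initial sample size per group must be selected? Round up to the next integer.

n = 218 per group

n = (z_α + z_β)² · [p₁(1−p₁) + p₂(1−p₂)] / (p₁ − p₂)²
  = (1.282 + 0.842)² · (0.31·0.69 + 0.43·0.57) / (-0.12)²
  = (2.124)² · (0.2139 + 0.2451) / 0.0144
  = 4.5114 · 0.4590 / 0.0144
  = 143.80
Adjust for 66% response: 143.80 / 0.66 = 217.88.
Round up → n = 218 per group.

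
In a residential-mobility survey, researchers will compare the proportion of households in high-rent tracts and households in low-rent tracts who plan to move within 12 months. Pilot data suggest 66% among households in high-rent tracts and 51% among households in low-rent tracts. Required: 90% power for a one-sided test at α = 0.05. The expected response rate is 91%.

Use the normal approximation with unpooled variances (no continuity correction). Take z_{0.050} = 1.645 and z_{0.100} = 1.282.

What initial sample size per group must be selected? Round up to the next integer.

n = (z_α + z_β)² · [p₁(1−p₁) + p₂(1−p₂)] / (p₁ − p₂)²
  = (1.645 + 1.282)² · (0.66·0.34 + 0.51·0.49) / (0.15)²
  = (2.927)² · (0.2244 + 0.2499) / 0.0225
  = 8.5673 · 0.4743 / 0.0225
  = 180.60
Adjust for 91% response: 180.60 / 0.91 = 198.46.
Round up → n = 199 per group.

n = 199 per group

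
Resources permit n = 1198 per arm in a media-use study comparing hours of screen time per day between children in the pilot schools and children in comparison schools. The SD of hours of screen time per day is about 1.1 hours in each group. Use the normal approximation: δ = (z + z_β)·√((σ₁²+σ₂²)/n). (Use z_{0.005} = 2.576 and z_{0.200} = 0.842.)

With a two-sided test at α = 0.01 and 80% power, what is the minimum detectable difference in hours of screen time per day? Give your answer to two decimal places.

Minimum detectable difference ≈ 0.15 hours

δ = (z_{α/2} + z_β) · √((σ₁²+σ₂²)/n)
  = (2.576 + 0.842) · √(2.42/1198)
  = 3.418 · √0.00202
  = 3.418 · 0.0449
  = 0.1536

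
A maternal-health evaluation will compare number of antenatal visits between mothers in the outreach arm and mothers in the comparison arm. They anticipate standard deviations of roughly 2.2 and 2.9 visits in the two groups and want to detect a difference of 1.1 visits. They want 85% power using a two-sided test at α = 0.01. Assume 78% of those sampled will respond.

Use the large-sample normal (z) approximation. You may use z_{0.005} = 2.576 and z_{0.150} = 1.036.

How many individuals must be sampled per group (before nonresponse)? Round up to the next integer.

n = 184 per group

n = (z_{α/2} + z_β)² · (σ₁² + σ₂²) / δ²
  = (2.576 + 1.036)² · (2.2² + 2.9² = 13.25) / 1.1²
  = 13.0465 · 13.25 / 1.21
  = 142.87
Adjust for 78% response: 142.87 / 0.78 = 183.16.
Round up → n = 184 per group.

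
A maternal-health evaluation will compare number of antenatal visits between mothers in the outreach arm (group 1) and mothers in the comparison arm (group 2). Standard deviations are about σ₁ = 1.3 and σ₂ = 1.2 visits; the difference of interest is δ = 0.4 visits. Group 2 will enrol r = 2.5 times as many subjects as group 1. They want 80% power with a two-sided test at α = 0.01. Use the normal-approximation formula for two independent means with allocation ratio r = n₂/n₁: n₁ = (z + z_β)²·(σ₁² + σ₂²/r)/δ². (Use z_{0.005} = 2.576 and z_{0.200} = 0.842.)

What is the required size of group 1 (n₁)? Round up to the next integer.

n₁ = 166

n₁ = (z_{α/2} + z_β)² · (σ₁² + σ₂²/r) / δ²
   = (2.576 + 0.842)² · (1.3² + 1.2²/2.5) / 0.4²
   = 11.6827 · (1.69 + 0.576) / 0.16
   = 11.6827 · 2.266 / 0.16
   = 165.46
Round up → n₁ = 166; n₂ = r·n₁ = 2.5 × 166 = 415.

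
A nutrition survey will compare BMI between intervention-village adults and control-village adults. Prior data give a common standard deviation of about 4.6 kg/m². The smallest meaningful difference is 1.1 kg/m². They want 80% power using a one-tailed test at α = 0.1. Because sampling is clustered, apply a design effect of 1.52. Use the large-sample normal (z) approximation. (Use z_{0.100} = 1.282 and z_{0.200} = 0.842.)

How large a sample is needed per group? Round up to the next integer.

n = 240 per group

n = (z_α + z_β)² · (σ₁² + σ₂²) / δ²
  = (1.282 + 0.842)² · (2·4.6² = 42.32) / 1.1²
  = 4.5114 · 42.32 / 1.21
  = 157.79
Design effect: 1.52 × 157.79 = 239.84.
Round up → n = 240 per group.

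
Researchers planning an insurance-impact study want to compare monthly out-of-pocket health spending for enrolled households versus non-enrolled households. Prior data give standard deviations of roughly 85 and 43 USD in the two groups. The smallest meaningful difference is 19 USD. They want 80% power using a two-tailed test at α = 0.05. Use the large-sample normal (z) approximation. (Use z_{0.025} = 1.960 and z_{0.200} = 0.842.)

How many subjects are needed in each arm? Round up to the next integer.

n = (z_{α/2} + z_β)² · (σ₁² + σ₂²) / δ²
  = (1.960 + 0.842)² · (85² + 43² = 9074) / 19²
  = 7.8512 · 9074 / 361
  = 197.35
Round up → n = 198 per group.

n = 198 per group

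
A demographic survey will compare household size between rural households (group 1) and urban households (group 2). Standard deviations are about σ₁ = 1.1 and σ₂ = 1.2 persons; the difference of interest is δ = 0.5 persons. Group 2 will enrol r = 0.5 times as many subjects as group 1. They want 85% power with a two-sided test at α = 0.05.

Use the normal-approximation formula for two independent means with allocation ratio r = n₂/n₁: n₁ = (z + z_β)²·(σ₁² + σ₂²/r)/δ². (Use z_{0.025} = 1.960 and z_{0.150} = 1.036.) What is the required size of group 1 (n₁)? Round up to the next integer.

n₁ = 147

n₁ = (z_{α/2} + z_β)² · (σ₁² + σ₂²/r) / δ²
   = (1.960 + 1.036)² · (1.1² + 1.2²/0.5) / 0.5²
   = 8.9760 · (1.21 + 2.88) / 0.25
   = 8.9760 · 4.09 / 0.25
   = 146.85
Round up → n₁ = 147; n₂ = r·n₁ = 0.5 × 147 = 74.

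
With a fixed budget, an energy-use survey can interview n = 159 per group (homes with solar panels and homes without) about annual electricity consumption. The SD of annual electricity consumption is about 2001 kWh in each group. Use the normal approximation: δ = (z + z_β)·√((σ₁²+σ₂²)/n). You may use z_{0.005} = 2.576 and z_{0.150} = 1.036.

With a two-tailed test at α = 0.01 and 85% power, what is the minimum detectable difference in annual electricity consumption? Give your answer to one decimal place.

δ = (z_{α/2} + z_β) · √((σ₁²+σ₂²)/n)
  = (2.576 + 1.036) · √(8008002/159)
  = 3.612 · √50364.8
  = 3.612 · 224.4210
  = 810.6087

Minimum detectable difference ≈ 810.6 kWh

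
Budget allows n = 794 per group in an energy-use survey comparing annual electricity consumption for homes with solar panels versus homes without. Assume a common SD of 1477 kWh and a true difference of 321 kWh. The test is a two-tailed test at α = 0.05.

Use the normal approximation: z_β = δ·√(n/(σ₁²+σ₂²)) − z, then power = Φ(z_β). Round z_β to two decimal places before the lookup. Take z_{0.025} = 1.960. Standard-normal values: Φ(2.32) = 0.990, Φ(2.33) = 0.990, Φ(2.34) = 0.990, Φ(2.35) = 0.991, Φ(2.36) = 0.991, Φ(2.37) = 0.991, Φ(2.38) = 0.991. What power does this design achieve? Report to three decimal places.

z_β = δ·√(n/(σ₁²+σ₂²)) − z_{α/2}
    = 321 · √(794/4363058) − 1.960
    = 321 · 0.01349 − 1.960
    = 4.3303 − 1.960 = 2.3703 → 2.37
Power = Φ(2.37) = 0.991.

Power ≈ 0.991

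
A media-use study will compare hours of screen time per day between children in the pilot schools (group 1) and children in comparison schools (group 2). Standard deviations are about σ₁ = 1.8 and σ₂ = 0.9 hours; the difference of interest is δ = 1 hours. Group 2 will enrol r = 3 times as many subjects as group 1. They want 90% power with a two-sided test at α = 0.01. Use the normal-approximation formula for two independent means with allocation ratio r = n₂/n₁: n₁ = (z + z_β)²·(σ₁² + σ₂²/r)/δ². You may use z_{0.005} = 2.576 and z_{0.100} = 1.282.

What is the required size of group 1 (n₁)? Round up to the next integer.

n₁ = (z_{α/2} + z_β)² · (σ₁² + σ₂²/r) / δ²
   = (2.576 + 1.282)² · (1.8² + 0.9²/3) / 1²
   = 14.8842 · (3.24 + 0.27) / 1
   = 14.8842 · 3.51 / 1
   = 52.24
Round up → n₁ = 53; n₂ = r·n₁ = 3 × 53 = 159.

n₁ = 53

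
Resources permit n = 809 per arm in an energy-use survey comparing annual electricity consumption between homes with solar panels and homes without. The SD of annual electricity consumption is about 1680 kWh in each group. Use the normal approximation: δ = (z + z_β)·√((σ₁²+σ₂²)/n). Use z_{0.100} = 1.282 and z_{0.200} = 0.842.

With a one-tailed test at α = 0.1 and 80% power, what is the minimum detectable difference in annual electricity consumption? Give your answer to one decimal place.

δ = (z_α + z_β) · √((σ₁²+σ₂²)/n)
  = (1.282 + 0.842) · √(5644800/809)
  = 2.124 · √6977.5
  = 2.124 · 83.5314
  = 177.4208

Minimum detectable difference ≈ 177.4 kWh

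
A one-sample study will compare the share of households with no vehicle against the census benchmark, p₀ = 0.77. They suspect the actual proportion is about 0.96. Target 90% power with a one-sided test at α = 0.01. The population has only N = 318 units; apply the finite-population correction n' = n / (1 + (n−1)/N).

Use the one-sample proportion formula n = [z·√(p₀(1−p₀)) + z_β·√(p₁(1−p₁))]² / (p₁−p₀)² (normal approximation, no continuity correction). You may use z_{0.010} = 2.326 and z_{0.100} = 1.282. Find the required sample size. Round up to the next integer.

n = 38

n = [z_α·√(p₀q₀) + z_β·√(p₁q₁)]² / (p₁ − p₀)²
  = [2.326·√(0.77·0.23) + 1.282·√(0.96·0.04)]² / (0.19)²
  = [2.326·0.4208 + 1.282·0.1960]² / 0.0361
  = [1.2301]² / 0.0361
  = 41.91
Finite-population correction (N = 318): 41.91 / (1 + (41.91 − 1)/318) = 37.14.
Round up → n = 38.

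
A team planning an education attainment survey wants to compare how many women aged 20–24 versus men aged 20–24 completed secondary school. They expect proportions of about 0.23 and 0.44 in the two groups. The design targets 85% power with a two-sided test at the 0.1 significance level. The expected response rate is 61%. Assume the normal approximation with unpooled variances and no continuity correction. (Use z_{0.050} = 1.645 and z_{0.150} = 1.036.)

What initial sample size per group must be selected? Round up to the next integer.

n = 114 per group

n = (z_{α/2} + z_β)² · [p₁(1−p₁) + p₂(1−p₂)] / (p₁ − p₂)²
  = (1.645 + 1.036)² · (0.23·0.77 + 0.44·0.56) / (-0.21)²
  = (2.681)² · (0.1771 + 0.2464) / 0.0441
  = 7.1878 · 0.4235 / 0.0441
  = 69.03
Adjust for 61% response: 69.03 / 0.61 = 113.16.
Round up → n = 114 per group.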